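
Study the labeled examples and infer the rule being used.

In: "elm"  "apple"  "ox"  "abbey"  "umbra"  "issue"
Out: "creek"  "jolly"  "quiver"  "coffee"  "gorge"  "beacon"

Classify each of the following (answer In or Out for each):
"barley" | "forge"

The pattern is that an item is 'In' exactly when: starts with a vowel.
"barley": starts with 'b', does not fit → Out.
"forge": starts with 'f', does not fit → Out.

Out, Out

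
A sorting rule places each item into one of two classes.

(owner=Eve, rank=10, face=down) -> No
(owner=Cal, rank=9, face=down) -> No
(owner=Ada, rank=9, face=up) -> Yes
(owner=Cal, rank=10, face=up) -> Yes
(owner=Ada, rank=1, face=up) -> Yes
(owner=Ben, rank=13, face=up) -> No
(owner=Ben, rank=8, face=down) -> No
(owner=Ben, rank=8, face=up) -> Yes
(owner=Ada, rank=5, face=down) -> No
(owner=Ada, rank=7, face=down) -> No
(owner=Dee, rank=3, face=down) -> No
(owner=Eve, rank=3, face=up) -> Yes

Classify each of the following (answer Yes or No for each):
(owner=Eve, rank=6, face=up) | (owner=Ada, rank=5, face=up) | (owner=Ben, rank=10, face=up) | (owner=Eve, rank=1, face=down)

Yes, Yes, Yes, No

The distinguishing property — face is up AND rank ≤ 10 — holds for all the 'Yes' cases and none of the 'No' cases.
(owner=Eve, rank=6, face=up): face is up, rank = 6 — matches, so Yes.
(owner=Ada, rank=5, face=up): face is up, rank = 5 — matches, so Yes.
(owner=Ben, rank=10, face=up): face is up, rank = 10 — matches, so Yes.
(owner=Eve, rank=1, face=down): face is down, rank = 1 — lacks this property, so No.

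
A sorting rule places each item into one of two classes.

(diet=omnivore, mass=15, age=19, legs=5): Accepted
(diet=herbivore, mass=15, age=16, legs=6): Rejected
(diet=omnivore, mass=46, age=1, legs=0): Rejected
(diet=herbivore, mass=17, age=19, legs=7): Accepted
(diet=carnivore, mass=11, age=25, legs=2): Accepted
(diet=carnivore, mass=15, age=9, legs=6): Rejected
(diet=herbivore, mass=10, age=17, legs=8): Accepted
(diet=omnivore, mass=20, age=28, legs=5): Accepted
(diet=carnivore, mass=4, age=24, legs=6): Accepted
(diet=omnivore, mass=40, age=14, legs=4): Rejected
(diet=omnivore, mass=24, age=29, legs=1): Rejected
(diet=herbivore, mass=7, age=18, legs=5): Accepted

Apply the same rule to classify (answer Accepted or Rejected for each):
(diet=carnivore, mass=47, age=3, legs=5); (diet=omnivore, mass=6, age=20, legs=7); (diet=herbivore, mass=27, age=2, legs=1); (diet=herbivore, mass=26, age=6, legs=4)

Rejected, Accepted, Rejected, Rejected

Rule: age ≥ 17 AND age ≤ 28. This holds for each 'Accepted' example and fails for each 'Rejected' one.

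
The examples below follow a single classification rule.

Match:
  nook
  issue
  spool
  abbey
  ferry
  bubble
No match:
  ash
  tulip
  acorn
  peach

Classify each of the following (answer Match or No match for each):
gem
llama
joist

No match, Match, No match

The simplest hypothesis consistent with all the labels is: has a double letter.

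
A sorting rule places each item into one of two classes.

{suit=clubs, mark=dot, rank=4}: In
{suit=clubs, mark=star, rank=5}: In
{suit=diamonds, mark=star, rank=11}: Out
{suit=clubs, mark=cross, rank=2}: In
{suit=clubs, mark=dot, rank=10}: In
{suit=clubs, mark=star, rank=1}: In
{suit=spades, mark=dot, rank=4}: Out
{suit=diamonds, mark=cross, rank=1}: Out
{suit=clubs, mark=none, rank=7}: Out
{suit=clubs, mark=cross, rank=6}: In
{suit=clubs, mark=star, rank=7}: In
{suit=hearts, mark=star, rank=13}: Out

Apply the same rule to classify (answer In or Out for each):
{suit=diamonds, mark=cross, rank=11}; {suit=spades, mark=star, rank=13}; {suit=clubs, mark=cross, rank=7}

A rule that fits every label: mark is not none AND suit is clubs — true of each 'In' example, false of each 'Out' one.

Out, Out, In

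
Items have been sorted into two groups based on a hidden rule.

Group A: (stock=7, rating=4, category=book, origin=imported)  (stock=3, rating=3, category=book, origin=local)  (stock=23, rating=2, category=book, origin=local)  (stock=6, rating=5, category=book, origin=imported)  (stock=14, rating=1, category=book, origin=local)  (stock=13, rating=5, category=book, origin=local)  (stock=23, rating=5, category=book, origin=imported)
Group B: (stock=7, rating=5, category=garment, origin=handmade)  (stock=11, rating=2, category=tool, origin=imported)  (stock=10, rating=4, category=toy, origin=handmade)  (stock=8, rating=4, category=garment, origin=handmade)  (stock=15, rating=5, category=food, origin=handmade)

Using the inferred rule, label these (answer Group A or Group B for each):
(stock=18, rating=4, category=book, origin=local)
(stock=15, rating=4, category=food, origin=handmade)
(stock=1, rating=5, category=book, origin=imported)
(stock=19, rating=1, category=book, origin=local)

Group A, Group B, Group A, Group A

Checking candidate rules against both groups, what survives is: category is book.
(stock=18, rating=4, category=book, origin=local): category is book, has this property → Group A.
(stock=15, rating=4, category=food, origin=handmade): category is food, fails the rule → Group B.
(stock=1, rating=5, category=book, origin=imported): category is book, has this property → Group A.
(stock=19, rating=1, category=book, origin=local): category is book, has this property → Group A.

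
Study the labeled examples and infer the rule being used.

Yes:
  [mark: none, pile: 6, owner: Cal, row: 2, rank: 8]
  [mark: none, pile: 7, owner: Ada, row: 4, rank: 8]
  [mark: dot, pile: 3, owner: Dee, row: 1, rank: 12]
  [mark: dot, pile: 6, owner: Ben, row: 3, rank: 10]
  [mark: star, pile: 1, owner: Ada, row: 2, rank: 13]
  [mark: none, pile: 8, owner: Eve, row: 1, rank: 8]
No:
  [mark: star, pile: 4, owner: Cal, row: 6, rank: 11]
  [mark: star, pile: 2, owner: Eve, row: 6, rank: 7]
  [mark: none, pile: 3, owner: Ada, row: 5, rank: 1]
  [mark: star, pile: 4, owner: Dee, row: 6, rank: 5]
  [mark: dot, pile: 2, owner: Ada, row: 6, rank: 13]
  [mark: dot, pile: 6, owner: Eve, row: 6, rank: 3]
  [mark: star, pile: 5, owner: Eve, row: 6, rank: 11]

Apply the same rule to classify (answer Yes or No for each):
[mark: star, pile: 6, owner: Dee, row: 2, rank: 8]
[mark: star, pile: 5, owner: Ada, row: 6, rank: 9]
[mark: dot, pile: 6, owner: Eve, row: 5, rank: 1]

Yes, No, No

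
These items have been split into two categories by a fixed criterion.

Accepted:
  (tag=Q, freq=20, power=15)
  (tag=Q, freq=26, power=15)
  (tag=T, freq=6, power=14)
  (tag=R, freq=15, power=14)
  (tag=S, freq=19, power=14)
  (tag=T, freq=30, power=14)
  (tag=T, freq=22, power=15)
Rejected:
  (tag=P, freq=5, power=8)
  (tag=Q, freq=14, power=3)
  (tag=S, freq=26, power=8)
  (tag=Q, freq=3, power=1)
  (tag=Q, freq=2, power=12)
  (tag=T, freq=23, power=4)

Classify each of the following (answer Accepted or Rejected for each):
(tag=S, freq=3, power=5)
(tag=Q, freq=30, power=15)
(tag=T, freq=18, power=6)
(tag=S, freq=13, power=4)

Rejected, Accepted, Rejected, Rejected

The classifier is using: power ≥ 14.
(tag=S, freq=3, power=5): power = 5 — does not fit, so Rejected. (tag=Q, freq=30, power=15): power = 15 — satisfies this, so Accepted. (tag=T, freq=18, power=6): power = 6 — does not fit, so Rejected. (tag=S, freq=13, power=4): power = 4 — does not fit, so Rejected.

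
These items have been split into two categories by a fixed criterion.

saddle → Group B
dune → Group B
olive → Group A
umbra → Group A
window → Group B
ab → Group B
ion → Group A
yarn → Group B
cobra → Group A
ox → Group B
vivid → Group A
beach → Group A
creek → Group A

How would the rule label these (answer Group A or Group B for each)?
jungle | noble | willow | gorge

Group B, Group A, Group B, Group A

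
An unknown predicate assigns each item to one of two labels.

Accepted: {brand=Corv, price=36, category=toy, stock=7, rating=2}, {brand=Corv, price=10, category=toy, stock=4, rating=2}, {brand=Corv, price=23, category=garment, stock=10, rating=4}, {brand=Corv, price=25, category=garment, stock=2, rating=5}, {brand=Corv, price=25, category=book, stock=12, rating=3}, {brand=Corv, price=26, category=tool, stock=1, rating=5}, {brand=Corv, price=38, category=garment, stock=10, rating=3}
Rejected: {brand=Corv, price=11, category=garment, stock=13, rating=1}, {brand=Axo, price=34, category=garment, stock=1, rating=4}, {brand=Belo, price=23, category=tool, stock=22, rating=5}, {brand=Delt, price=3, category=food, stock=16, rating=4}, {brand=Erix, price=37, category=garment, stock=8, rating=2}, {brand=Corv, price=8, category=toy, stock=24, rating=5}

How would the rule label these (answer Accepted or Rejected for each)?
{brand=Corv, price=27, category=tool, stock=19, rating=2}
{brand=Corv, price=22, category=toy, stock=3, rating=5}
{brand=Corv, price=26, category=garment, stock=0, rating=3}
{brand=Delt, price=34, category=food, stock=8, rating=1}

A rule that fits every label: brand is Corv AND stock ≤ 12 — true of each 'Accepted' example, false of each 'Rejected' one.
{brand=Corv, price=27, category=tool, stock=19, rating=2} → brand is Corv, stock = 19 → Rejected. {brand=Corv, price=22, category=toy, stock=3, rating=5} → brand is Corv, stock = 3 → Accepted. {brand=Corv, price=26, category=garment, stock=0, rating=3} → brand is Corv, stock = 0 → Accepted. {brand=Delt, price=34, category=food, stock=8, rating=1} → brand is Delt, stock = 8 → Rejected.

Rejected, Accepted, Accepted, Rejected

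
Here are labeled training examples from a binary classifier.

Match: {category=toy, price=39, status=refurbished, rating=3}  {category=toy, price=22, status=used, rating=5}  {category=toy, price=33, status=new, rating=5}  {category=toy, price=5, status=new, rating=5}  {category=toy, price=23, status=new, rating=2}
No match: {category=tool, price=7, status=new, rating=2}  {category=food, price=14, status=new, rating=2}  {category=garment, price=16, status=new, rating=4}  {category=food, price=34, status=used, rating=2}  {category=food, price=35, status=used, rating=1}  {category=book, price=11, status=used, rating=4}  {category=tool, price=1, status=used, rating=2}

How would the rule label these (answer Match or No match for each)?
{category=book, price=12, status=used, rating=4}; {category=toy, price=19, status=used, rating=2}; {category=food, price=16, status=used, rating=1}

One predicate separates the groups cleanly: category is toy.
{category=book, price=12, status=used, rating=4} — category is book, hence No match.
{category=toy, price=19, status=used, rating=2} — category is toy, hence Match.
{category=food, price=16, status=used, rating=1} — category is food, hence No match.

No match, Match, No match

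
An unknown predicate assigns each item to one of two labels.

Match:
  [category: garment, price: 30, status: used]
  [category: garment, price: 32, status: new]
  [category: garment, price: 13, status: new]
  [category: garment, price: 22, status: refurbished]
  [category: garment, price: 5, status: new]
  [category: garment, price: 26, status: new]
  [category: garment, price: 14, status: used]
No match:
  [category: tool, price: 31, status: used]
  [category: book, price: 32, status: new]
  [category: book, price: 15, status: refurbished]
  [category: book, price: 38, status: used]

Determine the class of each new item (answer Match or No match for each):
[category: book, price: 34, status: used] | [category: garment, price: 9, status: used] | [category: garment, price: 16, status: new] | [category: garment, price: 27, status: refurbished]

Rule: category is garment. This holds for each 'Match' example and fails for each 'No match' one.

No match, Match, Match, Match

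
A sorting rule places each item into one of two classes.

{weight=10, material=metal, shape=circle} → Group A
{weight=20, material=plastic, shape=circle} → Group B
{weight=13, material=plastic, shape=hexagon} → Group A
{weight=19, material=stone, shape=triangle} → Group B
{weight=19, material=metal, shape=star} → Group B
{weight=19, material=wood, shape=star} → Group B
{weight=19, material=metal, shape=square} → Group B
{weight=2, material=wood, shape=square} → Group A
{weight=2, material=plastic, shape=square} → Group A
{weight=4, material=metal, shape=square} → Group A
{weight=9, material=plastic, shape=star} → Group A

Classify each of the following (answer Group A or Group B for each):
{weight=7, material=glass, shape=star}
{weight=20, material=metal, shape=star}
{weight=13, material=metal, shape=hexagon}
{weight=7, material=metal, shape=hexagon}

A rule that fits every label: weight ≤ 13 — true of each 'Group A' example, false of each 'Group B' one.

Group A, Group B, Group A, Group A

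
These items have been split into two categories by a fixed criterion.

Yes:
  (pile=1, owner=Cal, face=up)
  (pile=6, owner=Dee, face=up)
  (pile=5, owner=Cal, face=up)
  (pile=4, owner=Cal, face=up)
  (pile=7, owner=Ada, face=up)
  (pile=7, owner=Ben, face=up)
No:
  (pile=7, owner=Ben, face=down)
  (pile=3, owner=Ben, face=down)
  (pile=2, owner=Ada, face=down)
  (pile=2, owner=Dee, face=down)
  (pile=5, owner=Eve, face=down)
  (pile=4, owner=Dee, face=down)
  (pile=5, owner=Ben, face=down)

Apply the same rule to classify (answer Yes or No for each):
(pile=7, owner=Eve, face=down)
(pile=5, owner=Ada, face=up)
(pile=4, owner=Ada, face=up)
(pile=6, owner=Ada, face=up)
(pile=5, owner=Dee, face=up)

No, Yes, Yes, Yes, Yes

Every 'Yes' example satisfies: face is up. None of the 'No' examples do.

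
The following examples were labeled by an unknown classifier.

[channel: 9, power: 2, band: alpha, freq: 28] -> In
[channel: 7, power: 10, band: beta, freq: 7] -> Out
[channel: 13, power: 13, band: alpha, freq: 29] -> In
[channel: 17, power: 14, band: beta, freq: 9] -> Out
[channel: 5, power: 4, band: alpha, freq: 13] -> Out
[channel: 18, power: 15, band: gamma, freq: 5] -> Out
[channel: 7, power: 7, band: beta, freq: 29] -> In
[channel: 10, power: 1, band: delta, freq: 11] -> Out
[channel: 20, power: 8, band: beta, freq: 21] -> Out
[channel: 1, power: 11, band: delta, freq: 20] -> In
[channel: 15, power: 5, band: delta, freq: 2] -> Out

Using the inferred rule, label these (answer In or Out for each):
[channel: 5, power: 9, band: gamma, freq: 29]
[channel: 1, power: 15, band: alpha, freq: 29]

One predicate separates the groups cleanly: channel ≤ 13 AND freq ≥ 20.

In, In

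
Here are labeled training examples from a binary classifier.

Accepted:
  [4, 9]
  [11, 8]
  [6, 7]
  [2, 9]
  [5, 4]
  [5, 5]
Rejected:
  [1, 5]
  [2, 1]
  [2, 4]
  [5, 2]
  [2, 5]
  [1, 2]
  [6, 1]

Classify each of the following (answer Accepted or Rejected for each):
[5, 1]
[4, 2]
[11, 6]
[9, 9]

Rejected, Rejected, Accepted, Accepted

A rule that fits every label: sum ≥ 9 — true of each 'Accepted' example, false of each 'Rejected' one.
[5, 1] → 5+1 = 6 → Rejected. [4, 2] → 4+2 = 6 → Rejected. [11, 6] → 11+6 = 17 → Accepted. [9, 9] → 9+9 = 18 → Accepted.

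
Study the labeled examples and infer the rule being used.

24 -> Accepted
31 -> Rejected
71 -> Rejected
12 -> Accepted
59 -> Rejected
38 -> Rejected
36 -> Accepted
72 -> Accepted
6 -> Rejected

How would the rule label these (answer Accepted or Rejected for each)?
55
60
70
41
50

Rejected, Accepted, Rejected, Rejected, Rejected

The pattern is that an item is 'Accepted' exactly when: multiple of 4.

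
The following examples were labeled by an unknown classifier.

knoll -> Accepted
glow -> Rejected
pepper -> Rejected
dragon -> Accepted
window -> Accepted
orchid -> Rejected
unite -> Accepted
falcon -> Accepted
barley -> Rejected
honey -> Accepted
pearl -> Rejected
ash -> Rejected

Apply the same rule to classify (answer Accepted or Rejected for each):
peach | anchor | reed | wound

Rejected, Accepted, Rejected, Accepted

The distinguishing property — contains 'n' — holds for all the 'Accepted' cases and none of the 'Rejected' cases.
Rejected: peach, since no 'n'.
Accepted: anchor, since has 'n'.
Rejected: reed, since no 'n'.
Accepted: wound, since has 'n'.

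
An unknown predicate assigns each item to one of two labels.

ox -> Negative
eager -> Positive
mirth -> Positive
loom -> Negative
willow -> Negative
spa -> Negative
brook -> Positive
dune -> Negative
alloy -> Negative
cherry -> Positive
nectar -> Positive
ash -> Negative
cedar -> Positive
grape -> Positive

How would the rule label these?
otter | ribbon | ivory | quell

Positive, Positive, Positive, Negative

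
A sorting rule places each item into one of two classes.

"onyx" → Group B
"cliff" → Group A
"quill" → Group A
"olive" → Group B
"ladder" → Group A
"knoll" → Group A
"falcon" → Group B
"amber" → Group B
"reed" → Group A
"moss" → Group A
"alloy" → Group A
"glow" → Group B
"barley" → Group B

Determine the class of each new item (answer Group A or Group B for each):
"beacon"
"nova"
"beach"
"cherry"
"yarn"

Group B, Group B, Group B, Group A, Group B

Every 'Group A' example satisfies: has a double letter. None of the 'Group B' examples do.
"beacon" → no doubled letter → Group B. "nova" → no doubled letter → Group B. "beach" → no doubled letter → Group B. "cherry" → 'rr' doubled → Group A. "yarn" → no doubled letter → Group B.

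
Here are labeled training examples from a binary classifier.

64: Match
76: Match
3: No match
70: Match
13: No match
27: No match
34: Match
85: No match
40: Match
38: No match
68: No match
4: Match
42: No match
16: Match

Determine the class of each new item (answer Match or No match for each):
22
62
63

Match, No match, No match

The distinguishing property — ≡ 4 (mod 6) — holds for all the 'Match' cases and none of the 'No match' cases.
22 → 22 mod 6 = 4 → Match.
62 → 62 mod 6 = 2 → No match.
63 → 63 mod 6 = 3 → No match.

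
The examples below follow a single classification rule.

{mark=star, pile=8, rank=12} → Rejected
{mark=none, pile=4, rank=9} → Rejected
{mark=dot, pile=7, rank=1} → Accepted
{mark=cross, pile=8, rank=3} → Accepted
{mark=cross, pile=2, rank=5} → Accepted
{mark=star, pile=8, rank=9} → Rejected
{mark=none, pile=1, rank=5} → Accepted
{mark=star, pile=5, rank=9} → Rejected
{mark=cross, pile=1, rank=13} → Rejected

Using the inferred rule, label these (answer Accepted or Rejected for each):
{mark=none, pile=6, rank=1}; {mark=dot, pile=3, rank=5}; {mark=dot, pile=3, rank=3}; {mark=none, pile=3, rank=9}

Accepted, Accepted, Accepted, Rejected

The rule appears to be: rank ≤ 5.
{mark=none, pile=6, rank=1} → rank = 1 → Accepted. {mark=dot, pile=3, rank=5} → rank = 5 → Accepted. {mark=dot, pile=3, rank=3} → rank = 3 → Accepted. {mark=none, pile=3, rank=9} → rank = 9 → Rejected.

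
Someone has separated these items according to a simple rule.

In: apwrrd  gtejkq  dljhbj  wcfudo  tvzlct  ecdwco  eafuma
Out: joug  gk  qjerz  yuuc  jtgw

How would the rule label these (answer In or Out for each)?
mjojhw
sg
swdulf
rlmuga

The rule appears to be: length 6.

In, Out, In, In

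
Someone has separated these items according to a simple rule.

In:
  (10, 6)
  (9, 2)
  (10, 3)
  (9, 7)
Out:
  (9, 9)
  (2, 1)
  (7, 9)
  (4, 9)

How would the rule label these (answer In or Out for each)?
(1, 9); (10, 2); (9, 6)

Out, In, In

The rule appears to be: first > second AND sum ≥ 11.
(1, 9): 1 < 9, 1+9 = 10 — lacks this property, so Out.
(10, 2): 10 > 2, 10+2 = 12 — checks out, so In.
(9, 6): 9 > 6, 9+6 = 15 — checks out, so In.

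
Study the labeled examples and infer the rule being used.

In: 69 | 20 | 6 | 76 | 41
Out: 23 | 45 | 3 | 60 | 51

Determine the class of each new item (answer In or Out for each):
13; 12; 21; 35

'In' ⟺ ≡ 6 (mod 7).
13: In (13 mod 7 = 6).
12: Out (12 mod 7 = 5).
21: Out (21 mod 7 = 0).
35: Out (35 mod 7 = 0).

In, Out, Out, Out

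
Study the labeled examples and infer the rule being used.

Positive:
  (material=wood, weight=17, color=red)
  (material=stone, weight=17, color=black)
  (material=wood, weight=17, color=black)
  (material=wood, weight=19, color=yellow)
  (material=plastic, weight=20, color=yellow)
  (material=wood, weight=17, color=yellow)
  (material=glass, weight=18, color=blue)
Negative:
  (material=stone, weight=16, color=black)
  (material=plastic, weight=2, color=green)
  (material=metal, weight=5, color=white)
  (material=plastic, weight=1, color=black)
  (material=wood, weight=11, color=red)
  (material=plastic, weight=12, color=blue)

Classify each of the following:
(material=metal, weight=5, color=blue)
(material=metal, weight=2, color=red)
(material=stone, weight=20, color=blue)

Negative, Negative, Positive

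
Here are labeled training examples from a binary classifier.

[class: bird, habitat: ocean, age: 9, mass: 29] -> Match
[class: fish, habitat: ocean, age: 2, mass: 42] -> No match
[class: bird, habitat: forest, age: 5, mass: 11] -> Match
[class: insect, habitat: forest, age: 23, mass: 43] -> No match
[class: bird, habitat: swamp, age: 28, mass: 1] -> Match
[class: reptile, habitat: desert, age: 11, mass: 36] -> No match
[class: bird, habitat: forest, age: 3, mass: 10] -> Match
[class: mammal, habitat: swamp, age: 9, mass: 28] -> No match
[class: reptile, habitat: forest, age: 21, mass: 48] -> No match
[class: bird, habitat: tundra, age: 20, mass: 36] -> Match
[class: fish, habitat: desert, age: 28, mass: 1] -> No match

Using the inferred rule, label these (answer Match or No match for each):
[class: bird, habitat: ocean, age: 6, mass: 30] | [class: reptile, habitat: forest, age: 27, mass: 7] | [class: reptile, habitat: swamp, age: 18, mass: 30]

Match, No match, No match

Rule: class is bird. This holds for each 'Match' example and fails for each 'No match' one.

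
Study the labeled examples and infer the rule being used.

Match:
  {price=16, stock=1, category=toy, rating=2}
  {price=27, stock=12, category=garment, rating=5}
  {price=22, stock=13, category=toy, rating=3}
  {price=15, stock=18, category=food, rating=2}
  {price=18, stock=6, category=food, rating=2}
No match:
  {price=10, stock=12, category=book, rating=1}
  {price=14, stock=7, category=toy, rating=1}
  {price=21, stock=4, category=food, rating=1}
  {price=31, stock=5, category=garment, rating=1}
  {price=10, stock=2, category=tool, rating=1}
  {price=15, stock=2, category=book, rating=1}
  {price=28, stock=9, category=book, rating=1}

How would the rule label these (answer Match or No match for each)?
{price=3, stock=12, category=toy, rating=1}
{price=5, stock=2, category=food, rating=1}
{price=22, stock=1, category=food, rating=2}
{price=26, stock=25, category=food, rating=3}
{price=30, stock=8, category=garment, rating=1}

No match, No match, Match, Match, No match

'Match' ⟺ rating ≥ 2.
{price=3, stock=12, category=toy, rating=1} — rating = 1, hence No match.
{price=5, stock=2, category=food, rating=1} — rating = 1, hence No match.
{price=22, stock=1, category=food, rating=2} — rating = 2, hence Match.
{price=26, stock=25, category=food, rating=3} — rating = 3, hence Match.
{price=30, stock=8, category=garment, rating=1} — rating = 1, hence No match.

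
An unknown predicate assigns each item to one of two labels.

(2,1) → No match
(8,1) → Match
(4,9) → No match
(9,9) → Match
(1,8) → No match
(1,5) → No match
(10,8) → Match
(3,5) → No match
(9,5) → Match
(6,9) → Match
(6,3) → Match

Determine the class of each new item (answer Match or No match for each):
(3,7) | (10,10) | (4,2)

No match, Match, No match

Every 'Match' example satisfies: first ≥ 5. None of the 'No match' examples do.
(3,7) — first 3, hence No match.
(10,10) — first 10, hence Match.
(4,2) — first 4, hence No match.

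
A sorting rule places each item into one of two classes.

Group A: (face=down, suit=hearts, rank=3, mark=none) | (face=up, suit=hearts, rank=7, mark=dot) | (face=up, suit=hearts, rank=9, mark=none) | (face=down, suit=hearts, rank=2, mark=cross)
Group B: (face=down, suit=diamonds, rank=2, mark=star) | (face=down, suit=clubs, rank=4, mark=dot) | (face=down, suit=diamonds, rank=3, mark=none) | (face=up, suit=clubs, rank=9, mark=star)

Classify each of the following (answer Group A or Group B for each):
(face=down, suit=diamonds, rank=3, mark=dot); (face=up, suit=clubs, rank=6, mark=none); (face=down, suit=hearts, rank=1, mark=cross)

Group B, Group B, Group A

Rule: suit is hearts. This holds for each 'Group A' example and fails for each 'Group B' one.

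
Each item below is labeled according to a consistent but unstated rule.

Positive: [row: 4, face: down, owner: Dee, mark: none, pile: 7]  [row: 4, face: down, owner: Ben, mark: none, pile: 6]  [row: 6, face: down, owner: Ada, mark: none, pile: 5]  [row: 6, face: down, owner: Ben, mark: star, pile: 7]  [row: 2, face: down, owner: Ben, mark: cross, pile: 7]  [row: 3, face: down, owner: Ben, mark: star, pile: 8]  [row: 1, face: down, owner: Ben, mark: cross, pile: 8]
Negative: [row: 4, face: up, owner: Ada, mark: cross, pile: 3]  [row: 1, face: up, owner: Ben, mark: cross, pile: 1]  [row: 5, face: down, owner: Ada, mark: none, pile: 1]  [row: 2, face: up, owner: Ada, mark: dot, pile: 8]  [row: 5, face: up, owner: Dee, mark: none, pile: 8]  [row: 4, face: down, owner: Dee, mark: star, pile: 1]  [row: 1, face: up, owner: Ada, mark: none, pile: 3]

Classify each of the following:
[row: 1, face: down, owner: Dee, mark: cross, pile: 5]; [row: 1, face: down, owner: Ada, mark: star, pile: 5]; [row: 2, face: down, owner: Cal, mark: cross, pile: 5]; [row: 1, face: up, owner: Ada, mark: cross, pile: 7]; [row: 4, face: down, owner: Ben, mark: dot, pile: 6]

'Positive' ⟺ face is down AND pile ≥ 3.
[row: 1, face: down, owner: Dee, mark: cross, pile: 5]: Positive (face is down, pile = 5).
[row: 1, face: down, owner: Ada, mark: star, pile: 5]: Positive (face is down, pile = 5).
[row: 2, face: down, owner: Cal, mark: cross, pile: 5]: Positive (face is down, pile = 5).
[row: 1, face: up, owner: Ada, mark: cross, pile: 7]: Negative (face is up, pile = 7).
[row: 4, face: down, owner: Ben, mark: dot, pile: 6]: Positive (face is down, pile = 6).

Positive, Positive, Positive, Negative, Positive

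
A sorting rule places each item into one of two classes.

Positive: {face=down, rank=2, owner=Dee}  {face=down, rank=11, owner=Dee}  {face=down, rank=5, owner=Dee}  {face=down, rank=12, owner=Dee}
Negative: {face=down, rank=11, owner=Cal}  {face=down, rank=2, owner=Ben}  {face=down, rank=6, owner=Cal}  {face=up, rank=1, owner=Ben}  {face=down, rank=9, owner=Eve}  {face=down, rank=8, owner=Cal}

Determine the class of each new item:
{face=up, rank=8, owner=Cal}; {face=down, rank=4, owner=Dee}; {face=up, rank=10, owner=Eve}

Negative, Positive, Negative

Every 'Positive' example satisfies: owner is Dee. None of the 'Negative' examples do.
{face=up, rank=8, owner=Cal} — owner is Cal, hence Negative.
{face=down, rank=4, owner=Dee} — owner is Dee, hence Positive.
{face=up, rank=10, owner=Eve} — owner is Eve, hence Negative.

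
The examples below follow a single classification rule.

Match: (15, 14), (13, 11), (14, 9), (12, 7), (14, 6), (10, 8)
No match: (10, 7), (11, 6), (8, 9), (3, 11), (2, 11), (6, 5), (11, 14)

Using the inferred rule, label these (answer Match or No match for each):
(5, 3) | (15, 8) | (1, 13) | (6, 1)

Every 'Match' example satisfies: first > second AND sum ≥ 18. None of the 'No match' examples do.

No match, Match, No match, No match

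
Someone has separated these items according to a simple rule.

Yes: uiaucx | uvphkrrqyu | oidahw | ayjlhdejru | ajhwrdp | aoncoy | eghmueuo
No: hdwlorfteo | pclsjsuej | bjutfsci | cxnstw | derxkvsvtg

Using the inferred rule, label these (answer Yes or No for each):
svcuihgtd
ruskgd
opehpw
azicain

Comparing the two groups points to one rule — starts with a vowel.
svcuihgtd → starts with 's' → No. ruskgd → starts with 'r' → No. opehpw → starts with 'o' → Yes. azicain → starts with 'a' → Yes.

No, No, Yes, Yes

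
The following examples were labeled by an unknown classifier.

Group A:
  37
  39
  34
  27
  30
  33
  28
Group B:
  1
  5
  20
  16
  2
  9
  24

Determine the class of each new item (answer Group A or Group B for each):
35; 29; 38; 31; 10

The classifier is using: at least 27.
35: 35 ≥ 27 — satisfies this, so Group A.
29: 29 ≥ 27 — satisfies this, so Group A.
38: 38 ≥ 27 — satisfies this, so Group A.
31: 31 ≥ 27 — satisfies this, so Group A.
10: 10 < 27 — does not fit, so Group B.

Group A, Group A, Group A, Group A, Group B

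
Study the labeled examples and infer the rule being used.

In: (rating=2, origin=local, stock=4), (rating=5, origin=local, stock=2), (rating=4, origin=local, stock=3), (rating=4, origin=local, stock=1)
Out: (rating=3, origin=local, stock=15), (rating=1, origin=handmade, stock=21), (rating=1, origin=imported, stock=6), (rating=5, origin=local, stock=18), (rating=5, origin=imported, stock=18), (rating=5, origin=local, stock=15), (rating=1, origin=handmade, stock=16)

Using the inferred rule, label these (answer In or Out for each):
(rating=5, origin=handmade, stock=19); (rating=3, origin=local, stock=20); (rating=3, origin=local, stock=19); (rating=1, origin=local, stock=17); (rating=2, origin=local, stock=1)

All 'In' examples share one property — stock ≤ 4 — and every 'Out' example lacks it.
(rating=5, origin=handmade, stock=19) → stock = 19 → Out. (rating=3, origin=local, stock=20) → stock = 20 → Out. (rating=3, origin=local, stock=19) → stock = 19 → Out. (rating=1, origin=local, stock=17) → stock = 17 → Out. (rating=2, origin=local, stock=1) → stock = 1 → In.

Out, Out, Out, Out, In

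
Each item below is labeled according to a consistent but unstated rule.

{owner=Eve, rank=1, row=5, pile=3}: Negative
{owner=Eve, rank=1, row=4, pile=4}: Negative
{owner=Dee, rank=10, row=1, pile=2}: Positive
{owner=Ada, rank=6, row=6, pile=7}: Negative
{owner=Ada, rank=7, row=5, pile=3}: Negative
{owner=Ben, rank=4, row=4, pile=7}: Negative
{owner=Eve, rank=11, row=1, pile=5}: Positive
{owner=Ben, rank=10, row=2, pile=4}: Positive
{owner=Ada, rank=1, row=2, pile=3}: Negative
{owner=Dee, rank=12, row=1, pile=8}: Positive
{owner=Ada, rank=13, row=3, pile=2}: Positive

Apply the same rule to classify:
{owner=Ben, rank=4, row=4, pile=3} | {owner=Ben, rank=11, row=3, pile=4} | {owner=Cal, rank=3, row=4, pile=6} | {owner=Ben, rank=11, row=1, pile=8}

Negative, Positive, Negative, Positive

The pattern is that an item is 'Positive' exactly when: rank ≥ 10.
{owner=Ben, rank=4, row=4, pile=3} → rank = 4 → Negative. {owner=Ben, rank=11, row=3, pile=4} → rank = 11 → Positive. {owner=Cal, rank=3, row=4, pile=6} → rank = 3 → Negative. {owner=Ben, rank=11, row=1, pile=8} → rank = 11 → Positive.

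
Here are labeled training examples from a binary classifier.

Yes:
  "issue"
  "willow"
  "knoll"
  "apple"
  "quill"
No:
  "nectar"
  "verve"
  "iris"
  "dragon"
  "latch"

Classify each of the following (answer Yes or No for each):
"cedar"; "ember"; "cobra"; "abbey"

No, No, No, Yes

One predicate separates the groups cleanly: has a double letter.
"cedar": No (no doubled letter).
"ember": No (no doubled letter).
"cobra": No (no doubled letter).
"abbey": Yes ('bb' doubled).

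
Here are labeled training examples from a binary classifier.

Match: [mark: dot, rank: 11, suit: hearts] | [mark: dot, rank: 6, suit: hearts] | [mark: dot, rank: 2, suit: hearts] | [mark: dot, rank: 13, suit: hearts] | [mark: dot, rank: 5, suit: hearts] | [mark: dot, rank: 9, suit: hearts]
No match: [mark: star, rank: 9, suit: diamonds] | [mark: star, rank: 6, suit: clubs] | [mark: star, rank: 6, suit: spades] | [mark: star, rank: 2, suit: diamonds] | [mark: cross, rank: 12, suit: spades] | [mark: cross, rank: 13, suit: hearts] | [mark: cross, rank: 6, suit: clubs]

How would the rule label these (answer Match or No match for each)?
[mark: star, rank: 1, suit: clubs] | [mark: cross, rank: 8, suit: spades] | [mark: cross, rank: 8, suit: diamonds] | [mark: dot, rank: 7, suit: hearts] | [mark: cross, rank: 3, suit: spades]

No match, No match, No match, Match, No match

The rule appears to be: mark is dot.
[mark: star, rank: 1, suit: clubs]: mark is star — doesn't match, so No match.
[mark: cross, rank: 8, suit: spades]: mark is cross — doesn't match, so No match.
[mark: cross, rank: 8, suit: diamonds]: mark is cross — doesn't match, so No match.
[mark: dot, rank: 7, suit: hearts]: mark is dot — satisfies this, so Match.
[mark: cross, rank: 3, suit: spades]: mark is cross — doesn't match, so No match.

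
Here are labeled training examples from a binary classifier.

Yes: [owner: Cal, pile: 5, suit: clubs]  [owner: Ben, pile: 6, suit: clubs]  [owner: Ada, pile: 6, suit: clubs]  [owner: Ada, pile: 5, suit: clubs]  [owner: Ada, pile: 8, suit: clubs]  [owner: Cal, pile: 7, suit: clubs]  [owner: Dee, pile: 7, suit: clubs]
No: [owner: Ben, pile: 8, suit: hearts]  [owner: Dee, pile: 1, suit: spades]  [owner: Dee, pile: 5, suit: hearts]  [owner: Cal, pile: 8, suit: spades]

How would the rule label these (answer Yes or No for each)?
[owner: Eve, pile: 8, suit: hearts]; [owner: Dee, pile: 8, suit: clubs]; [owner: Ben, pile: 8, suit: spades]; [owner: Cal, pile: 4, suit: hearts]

Every 'Yes' example satisfies: suit is clubs. None of the 'No' examples do.
[owner: Eve, pile: 8, suit: hearts]: suit is hearts — does not pass, so No.
[owner: Dee, pile: 8, suit: clubs]: suit is clubs — matches, so Yes.
[owner: Ben, pile: 8, suit: spades]: suit is spades — does not pass, so No.
[owner: Cal, pile: 4, suit: hearts]: suit is hearts — does not pass, so No.

No, Yes, No, No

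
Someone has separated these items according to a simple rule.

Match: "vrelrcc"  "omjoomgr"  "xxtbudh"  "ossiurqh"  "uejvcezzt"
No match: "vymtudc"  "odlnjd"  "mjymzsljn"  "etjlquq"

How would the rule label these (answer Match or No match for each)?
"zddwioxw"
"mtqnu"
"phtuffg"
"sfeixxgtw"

The rule appears to be: has a double letter.

Match, No match, Match, Match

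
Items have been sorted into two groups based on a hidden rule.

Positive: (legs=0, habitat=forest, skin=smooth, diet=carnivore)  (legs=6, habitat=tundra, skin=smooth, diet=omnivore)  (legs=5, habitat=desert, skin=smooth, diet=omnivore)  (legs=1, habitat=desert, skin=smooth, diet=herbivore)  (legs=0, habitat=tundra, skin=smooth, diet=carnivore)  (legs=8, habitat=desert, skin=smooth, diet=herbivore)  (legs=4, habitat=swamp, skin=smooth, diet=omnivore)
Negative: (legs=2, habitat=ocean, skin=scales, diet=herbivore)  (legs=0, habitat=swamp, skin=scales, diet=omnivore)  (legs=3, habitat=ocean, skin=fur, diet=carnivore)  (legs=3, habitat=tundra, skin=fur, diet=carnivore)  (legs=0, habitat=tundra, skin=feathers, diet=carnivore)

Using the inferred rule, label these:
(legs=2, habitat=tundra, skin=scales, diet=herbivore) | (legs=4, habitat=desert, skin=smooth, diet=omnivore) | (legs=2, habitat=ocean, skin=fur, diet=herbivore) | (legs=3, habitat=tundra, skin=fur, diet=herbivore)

Negative, Positive, Negative, Negative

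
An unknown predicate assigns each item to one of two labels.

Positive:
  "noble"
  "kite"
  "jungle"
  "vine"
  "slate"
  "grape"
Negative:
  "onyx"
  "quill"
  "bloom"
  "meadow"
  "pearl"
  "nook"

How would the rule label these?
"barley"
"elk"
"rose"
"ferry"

One predicate separates the groups cleanly: ends with 'e'.
Negative: "barley", since ends with 'y'. Negative: "elk", since ends with 'k'. Positive: "rose", since ends with 'e'. Negative: "ferry", since ends with 'y'.

Negative, Negative, Positive, Negative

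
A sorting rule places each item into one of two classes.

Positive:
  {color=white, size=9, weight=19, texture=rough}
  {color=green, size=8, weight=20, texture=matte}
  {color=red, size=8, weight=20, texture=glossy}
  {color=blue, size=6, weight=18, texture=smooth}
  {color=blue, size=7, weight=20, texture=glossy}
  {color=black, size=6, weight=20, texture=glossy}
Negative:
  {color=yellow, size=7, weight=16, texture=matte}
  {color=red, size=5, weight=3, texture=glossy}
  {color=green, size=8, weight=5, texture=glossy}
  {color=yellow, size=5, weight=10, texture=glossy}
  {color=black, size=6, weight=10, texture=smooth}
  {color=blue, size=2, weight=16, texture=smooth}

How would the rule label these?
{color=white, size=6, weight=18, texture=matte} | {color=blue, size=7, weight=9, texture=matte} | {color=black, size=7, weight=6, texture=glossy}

A rule that fits every label: weight ≥ 18 — true of each 'Positive' example, false of each 'Negative' one.
{color=white, size=6, weight=18, texture=matte}: weight = 18, has this property → Positive. {color=blue, size=7, weight=9, texture=matte}: weight = 9, fails this test → Negative. {color=black, size=7, weight=6, texture=glossy}: weight = 6, fails this test → Negative.

Positive, Negative, Negative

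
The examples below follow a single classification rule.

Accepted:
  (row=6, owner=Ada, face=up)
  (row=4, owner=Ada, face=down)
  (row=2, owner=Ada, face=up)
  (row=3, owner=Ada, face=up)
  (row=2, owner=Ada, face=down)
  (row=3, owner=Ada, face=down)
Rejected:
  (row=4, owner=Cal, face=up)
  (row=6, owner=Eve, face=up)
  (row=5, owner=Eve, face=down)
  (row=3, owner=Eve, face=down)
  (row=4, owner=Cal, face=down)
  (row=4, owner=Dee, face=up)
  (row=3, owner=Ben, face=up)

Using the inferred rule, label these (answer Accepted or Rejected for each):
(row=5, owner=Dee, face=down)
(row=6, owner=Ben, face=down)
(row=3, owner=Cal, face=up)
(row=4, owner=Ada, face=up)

All 'Accepted' examples share one property — owner is Ada — and every 'Rejected' example lacks it.

Rejected, Rejected, Rejected, Accepted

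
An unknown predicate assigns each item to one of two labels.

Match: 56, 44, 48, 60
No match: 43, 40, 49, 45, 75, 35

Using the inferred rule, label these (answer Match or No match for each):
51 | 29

No match, No match

The distinguishing property — even AND at least 43 — holds for all the 'Match' cases and none of the 'No match' cases.
51: 51 is odd, 51 ≥ 43, does not satisfy this → No match. 29: 29 is odd, 29 < 43, does not satisfy this → No match.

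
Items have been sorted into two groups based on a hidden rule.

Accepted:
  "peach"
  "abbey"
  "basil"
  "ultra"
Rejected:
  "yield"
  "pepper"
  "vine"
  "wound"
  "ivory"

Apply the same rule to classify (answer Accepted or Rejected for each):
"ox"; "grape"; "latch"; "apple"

Rejected, Accepted, Accepted, Accepted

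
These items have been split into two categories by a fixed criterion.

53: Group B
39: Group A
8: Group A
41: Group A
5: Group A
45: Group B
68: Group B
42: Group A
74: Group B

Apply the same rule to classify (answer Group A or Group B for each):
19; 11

Group A, Group A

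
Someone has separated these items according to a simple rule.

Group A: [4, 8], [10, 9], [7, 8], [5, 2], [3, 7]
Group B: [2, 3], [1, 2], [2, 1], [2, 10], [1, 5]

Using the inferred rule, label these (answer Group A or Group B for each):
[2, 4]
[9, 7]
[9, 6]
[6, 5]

Group B, Group A, Group A, Group A

The common property of the 'Group A' items is: first ≥ 3. No 'Group B' item has it.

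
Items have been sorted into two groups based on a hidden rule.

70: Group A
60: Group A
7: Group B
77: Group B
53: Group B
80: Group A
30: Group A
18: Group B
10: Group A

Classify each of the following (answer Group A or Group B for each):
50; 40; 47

Group A, Group A, Group B

The common property of the 'Group A' items is: multiple of 5. No 'Group B' item has it.
50 — 50 = 5·10, hence Group A.
40 — 40 = 5·8, hence Group A.
47 — 47 = 5·9 + 2, hence Group B.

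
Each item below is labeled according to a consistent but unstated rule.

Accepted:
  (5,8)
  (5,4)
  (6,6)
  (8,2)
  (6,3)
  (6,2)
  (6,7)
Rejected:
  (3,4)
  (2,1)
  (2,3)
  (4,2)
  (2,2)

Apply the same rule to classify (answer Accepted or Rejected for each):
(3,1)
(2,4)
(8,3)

Rejected, Rejected, Accepted

'Accepted' ⟺ sum ≥ 8.
(3,1) → 3+1 = 4 → Rejected. (2,4) → 2+4 = 6 → Rejected. (8,3) → 8+3 = 11 → Accepted.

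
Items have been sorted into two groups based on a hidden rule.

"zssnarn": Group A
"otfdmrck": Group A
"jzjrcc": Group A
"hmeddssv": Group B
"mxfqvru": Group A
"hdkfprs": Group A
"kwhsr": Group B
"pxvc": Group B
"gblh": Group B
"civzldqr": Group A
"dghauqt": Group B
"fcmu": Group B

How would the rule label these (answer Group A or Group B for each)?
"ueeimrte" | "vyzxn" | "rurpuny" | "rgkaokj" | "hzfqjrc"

'Group A' ⟺ length ≥ 6 AND contains 'r'.
"ueeimrte": Group A (length 8, has 'r').
"vyzxn": Group B (length 5, no 'r').
"rurpuny": Group A (length 7, has 'r').
"rgkaokj": Group A (length 7, has 'r').
"hzfqjrc": Group A (length 7, has 'r').

Group A, Group B, Group A, Group A, Group A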